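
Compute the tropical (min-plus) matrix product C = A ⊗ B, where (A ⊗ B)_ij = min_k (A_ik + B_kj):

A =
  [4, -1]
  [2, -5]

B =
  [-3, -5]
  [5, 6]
A ⊗ B =
  [1, -1]
  [-1, -3]

Apply the min-plus product entry-by-entry:
  C[0][0] = min over k of (A[0][0] + B[0][0] = 4 + -3 = 1, A[0][1] + B[1][0] = -1 + 5 = 4) = 1 (attained at k = 0)
  C[0][1] = min over k of (A[0][0] + B[0][1] = 4 + -5 = -1, A[0][1] + B[1][1] = -1 + 6 = 5) = -1 (attained at k = 0)
  C[1][0] = min over k of (A[1][0] + B[0][0] = 2 + -3 = -1, A[1][1] + B[1][0] = -5 + 5 = 0) = -1 (attained at k = 0)
  C[1][1] = min over k of (A[1][0] + B[0][1] = 2 + -5 = -3, A[1][1] + B[1][1] = -5 + 6 = 1) = -3 (attained at k = 0)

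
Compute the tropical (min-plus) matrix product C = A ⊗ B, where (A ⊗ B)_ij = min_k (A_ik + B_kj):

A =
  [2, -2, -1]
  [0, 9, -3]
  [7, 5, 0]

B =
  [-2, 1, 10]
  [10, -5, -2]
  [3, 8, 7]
A ⊗ B =
  [0, -7, -4]
  [-2, 1, 4]
  [3, 0, 3]

Apply the min-plus product entry-by-entry:
  C[0][0] = min over k of (A[0][0] + B[0][0] = 2 + -2 = 0, A[0][1] + B[1][0] = -2 + 10 = 8, A[0][2] + B[2][0] = -1 + 3 = 2) = 0 (attained at k = 0)
  C[0][1] = min over k of (A[0][0] + B[0][1] = 2 + 1 = 3, A[0][1] + B[1][1] = -2 + -5 = -7, A[0][2] + B[2][1] = -1 + 8 = 7) = -7 (attained at k = 1)
  C[0][2] = min over k of (A[0][0] + B[0][2] = 2 + 10 = 12, A[0][1] + B[1][2] = -2 + -2 = -4, A[0][2] + B[2][2] = -1 + 7 = 6) = -4 (attained at k = 1)
  C[1][0] = min over k of (A[1][0] + B[0][0] = 0 + -2 = -2, A[1][1] + B[1][0] = 9 + 10 = 19, A[1][2] + B[2][0] = -3 + 3 = 0) = -2 (attained at k = 0)
  C[1][1] = min over k of (A[1][0] + B[0][1] = 0 + 1 = 1, A[1][1] + B[1][1] = 9 + -5 = 4, A[1][2] + B[2][1] = -3 + 8 = 5) = 1 (attained at k = 0)
  C[1][2] = min over k of (A[1][0] + B[0][2] = 0 + 10 = 10, A[1][1] + B[1][2] = 9 + -2 = 7, A[1][2] + B[2][2] = -3 + 7 = 4) = 4 (attained at k = 2)
  C[2][0] = min over k of (A[2][0] + B[0][0] = 7 + -2 = 5, A[2][1] + B[1][0] = 5 + 10 = 15, A[2][2] + B[2][0] = 0 + 3 = 3) = 3 (attained at k = 2)
  C[2][1] = min over k of (A[2][0] + B[0][1] = 7 + 1 = 8, A[2][1] + B[1][1] = 5 + -5 = 0, A[2][2] + B[2][1] = 0 + 8 = 8) = 0 (attained at k = 1)
  C[2][2] = min over k of (A[2][0] + B[0][2] = 7 + 10 = 17, A[2][1] + B[1][2] = 5 + -2 = 3, A[2][2] + B[2][2] = 0 + 7 = 7) = 3 (attained at k = 1)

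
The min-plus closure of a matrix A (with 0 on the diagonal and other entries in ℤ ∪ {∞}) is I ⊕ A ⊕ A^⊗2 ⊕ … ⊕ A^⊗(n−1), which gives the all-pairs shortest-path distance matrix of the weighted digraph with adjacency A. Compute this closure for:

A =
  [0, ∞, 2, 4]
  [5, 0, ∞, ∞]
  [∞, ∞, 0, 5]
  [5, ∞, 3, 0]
Closure =
  [0, ∞, 2, 4]
  [5, 0, 7, 9]
  [10, ∞, 0, 5]
  [5, ∞, 3, 0]

This is the Floyd-Warshall all-pairs shortest-path computation. For each intermediate vertex k = 0, 1, …, 3, update dist[i][j] ← min(dist[i][j], dist[i][k] + dist[k][j]). The final matrix gives, for each (i, j), the minimum total weight of any directed path from i to j (possibly empty when i = j).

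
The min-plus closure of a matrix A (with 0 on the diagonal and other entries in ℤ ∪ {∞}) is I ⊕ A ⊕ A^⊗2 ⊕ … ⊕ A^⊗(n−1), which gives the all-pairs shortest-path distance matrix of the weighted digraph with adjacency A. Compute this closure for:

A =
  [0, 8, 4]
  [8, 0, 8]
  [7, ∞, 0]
Closure =
  [0, 8, 4]
  [8, 0, 8]
  [7, 15, 0]

This is the Floyd-Warshall all-pairs shortest-path computation. For each intermediate vertex k = 0, 1, …, 2, update dist[i][j] ← min(dist[i][j], dist[i][k] + dist[k][j]). The final matrix gives, for each (i, j), the minimum total weight of any directed path from i to j (possibly empty when i = j).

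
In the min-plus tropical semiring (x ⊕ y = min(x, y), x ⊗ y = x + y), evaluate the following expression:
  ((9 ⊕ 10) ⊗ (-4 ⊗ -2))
((9 ⊕ 10) ⊗ (-4 ⊗ -2)) = 3

Expand innermost to outermost. Recall ⊕ takes the minimum of its arguments and ⊗ takes their sum. Working out the expression ((9 ⊕ 10) ⊗ (-4 ⊗ -2)) gives 3.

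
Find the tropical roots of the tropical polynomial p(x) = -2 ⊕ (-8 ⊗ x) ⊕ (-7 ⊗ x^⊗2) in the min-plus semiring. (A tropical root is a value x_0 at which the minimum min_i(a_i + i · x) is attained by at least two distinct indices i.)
Roots: {-1, 6}

Each tropical root is a break point of the lower envelope of the lines y = a_i + i · x (there are 3 lines, with slopes 0, 1, ..., 2). Only the lines that attain the minimum somewhere contribute to roots; other lines are dominated. Here the surviving (envelope) indices are i = 2, i = 1, i = 0.
Intersections between consecutive envelope lines give the roots: for adjacent envelope indices i < j the intersection is x = (a_i − a_j) / (j − i). Reading off the sorted break points: {-1, 6}.
Verification: at each break x_0, at least two indices attain the minimum of min_i(a_i + i · x_0).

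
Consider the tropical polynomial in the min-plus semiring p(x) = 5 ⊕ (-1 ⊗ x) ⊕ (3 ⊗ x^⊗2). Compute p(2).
p(2) = 1

A tropical monomial a ⊗ x^⊗i evaluates to a + i · x. Evaluating each term at x = 2:
  Term 0 contributes 5 + 0 · 2 = 5
  Term 1 contributes -1 + 1 · 2 = 1
  Term 2 contributes 3 + 2 · 2 = 7
p(2) = ⊕ of these = min[5, 1, 7] = 1.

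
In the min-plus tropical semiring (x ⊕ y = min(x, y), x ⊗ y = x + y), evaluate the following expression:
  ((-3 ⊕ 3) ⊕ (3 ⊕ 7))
((-3 ⊕ 3) ⊕ (3 ⊕ 7)) = -3

Expand innermost to outermost. Recall ⊕ takes the minimum of its arguments and ⊗ takes their sum. Working out the expression ((-3 ⊕ 3) ⊕ (3 ⊕ 7)) gives -3.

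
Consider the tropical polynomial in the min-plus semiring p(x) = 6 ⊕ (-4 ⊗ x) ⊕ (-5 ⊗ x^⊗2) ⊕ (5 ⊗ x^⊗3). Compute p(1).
p(1) = -3

A tropical monomial a ⊗ x^⊗i evaluates to a + i · x. Evaluating each term at x = 1:
  Term 0 contributes 6 + 0 · 1 = 6
  Term 1 contributes -4 + 1 · 1 = -3
  Term 2 contributes -5 + 2 · 1 = -3
  Term 3 contributes 5 + 3 · 1 = 8
p(1) = ⊕ of these = min[6, -3, -3, 8] = -3.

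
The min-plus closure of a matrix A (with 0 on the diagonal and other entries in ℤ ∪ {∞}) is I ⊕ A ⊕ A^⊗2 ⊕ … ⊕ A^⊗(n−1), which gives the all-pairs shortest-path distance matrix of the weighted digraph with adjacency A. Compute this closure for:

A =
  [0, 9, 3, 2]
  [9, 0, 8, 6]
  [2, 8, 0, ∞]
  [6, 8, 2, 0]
Closure =
  [0, 9, 3, 2]
  [9, 0, 8, 6]
  [2, 8, 0, 4]
  [4, 8, 2, 0]

This is the Floyd-Warshall all-pairs shortest-path computation. For each intermediate vertex k = 0, 1, …, 3, update dist[i][j] ← min(dist[i][j], dist[i][k] + dist[k][j]). The final matrix gives, for each (i, j), the minimum total weight of any directed path from i to j (possibly empty when i = j).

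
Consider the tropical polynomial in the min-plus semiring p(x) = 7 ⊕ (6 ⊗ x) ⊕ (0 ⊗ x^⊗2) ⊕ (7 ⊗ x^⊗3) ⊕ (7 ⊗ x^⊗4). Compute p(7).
p(7) = 7

A tropical monomial a ⊗ x^⊗i evaluates to a + i · x. Evaluating each term at x = 7:
  Term 0 contributes 7 + 0 · 7 = 7
  Term 1 contributes 6 + 1 · 7 = 13
  Term 2 contributes 0 + 2 · 7 = 14
  Term 3 contributes 7 + 3 · 7 = 28
  Term 4 contributes 7 + 4 · 7 = 35
p(7) = ⊕ of these = min[7, 13, 14, 28, 35] = 7.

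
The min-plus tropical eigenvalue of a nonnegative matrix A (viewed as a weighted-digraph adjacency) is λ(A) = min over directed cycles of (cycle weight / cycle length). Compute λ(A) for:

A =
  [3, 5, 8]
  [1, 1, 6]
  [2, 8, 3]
λ(A) = 1

Enumerate directed cycles and compute their means (weight / length). Sample:
  cycle 0 → 0: weight = 3, length = 1, mean = 3/1 ≈ 3.000
  cycle 1 → 1: weight = 1, length = 1, mean = 1/1 ≈ 1.000
  cycle 2 → 2: weight = 3, length = 1, mean = 3/1 ≈ 3.000
  cycle 0 → 1 → 0: weight = 6, length = 2, mean = 6/2 ≈ 3.000
  cycle 0 → 2 → 0: weight = 10, length = 2, mean = 10/2 ≈ 5.000
  cycle 1 → 0 → 1: weight = 6, length = 2, mean = 6/2 ≈ 3.000
Minimum mean = 1.000, attained e.g. along the cycle 1 → 1 with weight 1 and length 1. So λ(A) = 1/1 = 1.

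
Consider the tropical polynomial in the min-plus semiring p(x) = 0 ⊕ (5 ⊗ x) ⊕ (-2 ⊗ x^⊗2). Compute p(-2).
p(-2) = -6

A tropical monomial a ⊗ x^⊗i evaluates to a + i · x. Evaluating each term at x = -2:
  Term 0 contributes 0 + 0 · -2 = 0
  Term 1 contributes 5 + 1 · -2 = 3
  Term 2 contributes -2 + 2 · -2 = -6
p(-2) = ⊕ of these = min[0, 3, -6] = -6.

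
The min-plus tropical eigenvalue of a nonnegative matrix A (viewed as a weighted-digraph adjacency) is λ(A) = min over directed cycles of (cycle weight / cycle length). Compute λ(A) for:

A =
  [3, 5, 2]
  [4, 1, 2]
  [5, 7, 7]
λ(A) = 1

Enumerate directed cycles and compute their means (weight / length). Sample:
  cycle 0 → 0: weight = 3, length = 1, mean = 3/1 ≈ 3.000
  cycle 1 → 1: weight = 1, length = 1, mean = 1/1 ≈ 1.000
  cycle 2 → 2: weight = 7, length = 1, mean = 7/1 ≈ 7.000
  cycle 0 → 1 → 0: weight = 9, length = 2, mean = 9/2 ≈ 4.500
  cycle 0 → 2 → 0: weight = 7, length = 2, mean = 7/2 ≈ 3.500
  cycle 1 → 0 → 1: weight = 9, length = 2, mean = 9/2 ≈ 4.500
Minimum mean = 1.000, attained e.g. along the cycle 1 → 1 with weight 1 and length 1. So λ(A) = 1/1 = 1.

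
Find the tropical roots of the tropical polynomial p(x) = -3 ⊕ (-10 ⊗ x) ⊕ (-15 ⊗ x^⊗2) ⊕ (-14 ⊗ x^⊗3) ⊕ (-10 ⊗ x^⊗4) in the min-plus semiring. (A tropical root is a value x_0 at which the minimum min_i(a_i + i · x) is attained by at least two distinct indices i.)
Roots: {-4, -1, 5, 7}

Each tropical root is a break point of the lower envelope of the lines y = a_i + i · x (there are 5 lines, with slopes 0, 1, ..., 4). Only the lines that attain the minimum somewhere contribute to roots; other lines are dominated. Here the surviving (envelope) indices are i = 4, i = 3, i = 2, i = 1, i = 0.
Intersections between consecutive envelope lines give the roots: for adjacent envelope indices i < j the intersection is x = (a_i − a_j) / (j − i). Reading off the sorted break points: {-4, -1, 5, 7}.
Verification: at each break x_0, at least two indices attain the minimum of min_i(a_i + i · x_0).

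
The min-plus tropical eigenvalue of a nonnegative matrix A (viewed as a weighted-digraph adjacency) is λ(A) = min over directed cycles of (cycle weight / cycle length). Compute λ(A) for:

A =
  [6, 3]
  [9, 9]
λ(A) = 6

Enumerate directed cycles and compute their means (weight / length). Sample:
  cycle 0 → 0: weight = 6, length = 1, mean = 6/1 ≈ 6.000
  cycle 1 → 1: weight = 9, length = 1, mean = 9/1 ≈ 9.000
  cycle 0 → 1 → 0: weight = 12, length = 2, mean = 12/2 ≈ 6.000
  cycle 1 → 0 → 1: weight = 12, length = 2, mean = 12/2 ≈ 6.000
Minimum mean = 6.000, attained e.g. along the cycle 0 → 0 with weight 6 and length 1. So λ(A) = 6/1 = 6.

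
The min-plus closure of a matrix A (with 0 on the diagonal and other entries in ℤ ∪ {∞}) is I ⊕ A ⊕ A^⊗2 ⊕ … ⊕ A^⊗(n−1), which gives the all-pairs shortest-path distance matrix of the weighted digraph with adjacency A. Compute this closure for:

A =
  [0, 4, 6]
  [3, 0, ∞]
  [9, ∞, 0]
Closure =
  [0, 4, 6]
  [3, 0, 9]
  [9, 13, 0]

This is the Floyd-Warshall all-pairs shortest-path computation. For each intermediate vertex k = 0, 1, …, 2, update dist[i][j] ← min(dist[i][j], dist[i][k] + dist[k][j]). The final matrix gives, for each (i, j), the minimum total weight of any directed path from i to j (possibly empty when i = j).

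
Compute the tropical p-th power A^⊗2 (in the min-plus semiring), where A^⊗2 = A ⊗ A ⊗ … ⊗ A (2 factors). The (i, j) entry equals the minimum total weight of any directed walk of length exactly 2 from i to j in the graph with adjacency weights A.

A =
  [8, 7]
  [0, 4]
A^⊗2 =
  [7, 11]
  [4, 7]

Each entry (A^⊗2)_ij equals the minimum over all length-2 walks i = v_0 → v_1 → … → v_2 = j of Σ_t A[v_t][v_{t+1}]. For example, for (i, j) = (0, 1) we minimise over 2 possible intermediate vertex sequences; the minimum is 11, attained along the walk 0 → 1 → 1.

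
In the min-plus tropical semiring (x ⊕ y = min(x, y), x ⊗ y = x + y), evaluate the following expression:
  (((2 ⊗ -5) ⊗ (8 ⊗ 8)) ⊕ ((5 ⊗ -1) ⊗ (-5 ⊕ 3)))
(((2 ⊗ -5) ⊗ (8 ⊗ 8)) ⊕ ((5 ⊗ -1) ⊗ (-5 ⊕ 3))) = -1

Expand innermost to outermost. Recall ⊕ takes the minimum of its arguments and ⊗ takes their sum. Working out the expression (((2 ⊗ -5) ⊗ (8 ⊗ 8)) ⊕ ((5 ⊗ -1) ⊗ (-5 ⊕ 3))) gives -1.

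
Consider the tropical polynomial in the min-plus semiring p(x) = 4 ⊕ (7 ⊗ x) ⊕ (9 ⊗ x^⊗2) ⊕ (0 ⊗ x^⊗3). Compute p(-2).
p(-2) = -6

A tropical monomial a ⊗ x^⊗i evaluates to a + i · x. Evaluating each term at x = -2:
  Term 0 contributes 4 + 0 · -2 = 4
  Term 1 contributes 7 + 1 · -2 = 5
  Term 2 contributes 9 + 2 · -2 = 5
  Term 3 contributes 0 + 3 · -2 = -6
p(-2) = ⊕ of these = min[4, 5, 5, -6] = -6.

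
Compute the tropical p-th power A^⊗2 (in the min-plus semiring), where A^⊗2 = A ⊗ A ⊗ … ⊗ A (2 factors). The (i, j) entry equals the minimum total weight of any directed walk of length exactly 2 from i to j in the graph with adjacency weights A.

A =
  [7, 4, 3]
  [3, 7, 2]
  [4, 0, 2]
A^⊗2 =
  [7, 3, 5]
  [6, 2, 4]
  [3, 2, 2]

Each entry (A^⊗2)_ij equals the minimum over all length-2 walks i = v_0 → v_1 → … → v_2 = j of Σ_t A[v_t][v_{t+1}]. For example, for (i, j) = (0, 2) we minimise over 3 possible intermediate vertex sequences; the minimum is 5, attained along the walk 0 → 2 → 2.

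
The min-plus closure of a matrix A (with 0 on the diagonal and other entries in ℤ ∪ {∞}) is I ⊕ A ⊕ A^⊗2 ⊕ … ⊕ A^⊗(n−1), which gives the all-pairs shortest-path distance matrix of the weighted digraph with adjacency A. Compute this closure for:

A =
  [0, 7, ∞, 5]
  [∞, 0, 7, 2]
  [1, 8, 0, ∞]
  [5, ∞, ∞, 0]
Closure =
  [0, 7, 14, 5]
  [7, 0, 7, 2]
  [1, 8, 0, 6]
  [5, 12, 19, 0]

This is the Floyd-Warshall all-pairs shortest-path computation. For each intermediate vertex k = 0, 1, …, 3, update dist[i][j] ← min(dist[i][j], dist[i][k] + dist[k][j]). The final matrix gives, for each (i, j), the minimum total weight of any directed path from i to j (possibly empty when i = j).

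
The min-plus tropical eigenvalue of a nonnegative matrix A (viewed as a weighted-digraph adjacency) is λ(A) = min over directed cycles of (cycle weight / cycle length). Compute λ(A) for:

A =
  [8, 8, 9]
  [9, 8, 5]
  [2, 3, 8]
λ(A) = 4

Enumerate directed cycles and compute their means (weight / length). Sample:
  cycle 0 → 0: weight = 8, length = 1, mean = 8/1 ≈ 8.000
  cycle 1 → 1: weight = 8, length = 1, mean = 8/1 ≈ 8.000
  cycle 2 → 2: weight = 8, length = 1, mean = 8/1 ≈ 8.000
  cycle 0 → 1 → 0: weight = 17, length = 2, mean = 17/2 ≈ 8.500
  cycle 0 → 2 → 0: weight = 11, length = 2, mean = 11/2 ≈ 5.500
  cycle 1 → 0 → 1: weight = 17, length = 2, mean = 17/2 ≈ 8.500
Minimum mean = 4.000, attained e.g. along the cycle 1 → 2 → 1 with weight 8 and length 2. So λ(A) = 8/2 = 4.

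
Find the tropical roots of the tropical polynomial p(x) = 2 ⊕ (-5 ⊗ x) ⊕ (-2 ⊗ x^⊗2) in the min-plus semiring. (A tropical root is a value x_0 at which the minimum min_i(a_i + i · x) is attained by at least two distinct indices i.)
Roots: {-3, 7}

Each tropical root is a break point of the lower envelope of the lines y = a_i + i · x (there are 3 lines, with slopes 0, 1, ..., 2). Only the lines that attain the minimum somewhere contribute to roots; other lines are dominated. Here the surviving (envelope) indices are i = 2, i = 1, i = 0.
Intersections between consecutive envelope lines give the roots: for adjacent envelope indices i < j the intersection is x = (a_i − a_j) / (j − i). Reading off the sorted break points: {-3, 7}.
Verification: at each break x_0, at least two indices attain the minimum of min_i(a_i + i · x_0).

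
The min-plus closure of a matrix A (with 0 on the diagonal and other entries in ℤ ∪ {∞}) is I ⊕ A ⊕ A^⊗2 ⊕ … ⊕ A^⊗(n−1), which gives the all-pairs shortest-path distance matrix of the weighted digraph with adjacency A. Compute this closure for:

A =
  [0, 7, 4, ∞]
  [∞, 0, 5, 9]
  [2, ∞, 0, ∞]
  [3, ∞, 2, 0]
Closure =
  [0, 7, 4, 16]
  [7, 0, 5, 9]
  [2, 9, 0, 18]
  [3, 10, 2, 0]

This is the Floyd-Warshall all-pairs shortest-path computation. For each intermediate vertex k = 0, 1, …, 3, update dist[i][j] ← min(dist[i][j], dist[i][k] + dist[k][j]). The final matrix gives, for each (i, j), the minimum total weight of any directed path from i to j (possibly empty when i = j).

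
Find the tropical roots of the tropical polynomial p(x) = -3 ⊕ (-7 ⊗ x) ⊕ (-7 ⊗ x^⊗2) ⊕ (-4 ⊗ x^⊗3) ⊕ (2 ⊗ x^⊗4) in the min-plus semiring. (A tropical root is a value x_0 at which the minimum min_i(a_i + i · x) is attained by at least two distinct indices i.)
Roots: {-6, -3, 0, 4}

Each tropical root is a break point of the lower envelope of the lines y = a_i + i · x (there are 5 lines, with slopes 0, 1, ..., 4). Only the lines that attain the minimum somewhere contribute to roots; other lines are dominated. Here the surviving (envelope) indices are i = 4, i = 3, i = 2, i = 1, i = 0.
Intersections between consecutive envelope lines give the roots: for adjacent envelope indices i < j the intersection is x = (a_i − a_j) / (j − i). Reading off the sorted break points: {-6, -3, 0, 4}.
Verification: at each break x_0, at least two indices attain the minimum of min_i(a_i + i · x_0).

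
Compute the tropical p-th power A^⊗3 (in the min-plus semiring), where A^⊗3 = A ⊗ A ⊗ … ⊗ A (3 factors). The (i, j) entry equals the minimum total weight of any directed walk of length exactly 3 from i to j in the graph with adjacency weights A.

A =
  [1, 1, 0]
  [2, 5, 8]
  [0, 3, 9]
A^⊗3 =
  [1, 1, 0]
  [2, 4, 3]
  [0, 2, 1]

Each entry (A^⊗3)_ij equals the minimum over all length-3 walks i = v_0 → v_1 → … → v_3 = j of Σ_t A[v_t][v_{t+1}]. For example, for (i, j) = (0, 2) we minimise over 9 possible intermediate vertex sequences; the minimum is 0, attained along the walk 0 → 2 → 0 → 2.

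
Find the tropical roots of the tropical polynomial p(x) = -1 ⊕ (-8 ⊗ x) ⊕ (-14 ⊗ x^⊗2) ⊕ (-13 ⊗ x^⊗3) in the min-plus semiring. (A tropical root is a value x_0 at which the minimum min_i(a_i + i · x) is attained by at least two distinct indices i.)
Roots: {-1, 6, 7}

Each tropical root is a break point of the lower envelope of the lines y = a_i + i · x (there are 4 lines, with slopes 0, 1, ..., 3). Only the lines that attain the minimum somewhere contribute to roots; other lines are dominated. Here the surviving (envelope) indices are i = 3, i = 2, i = 1, i = 0.
Intersections between consecutive envelope lines give the roots: for adjacent envelope indices i < j the intersection is x = (a_i − a_j) / (j − i). Reading off the sorted break points: {-1, 6, 7}.
Verification: at each break x_0, at least two indices attain the minimum of min_i(a_i + i · x_0).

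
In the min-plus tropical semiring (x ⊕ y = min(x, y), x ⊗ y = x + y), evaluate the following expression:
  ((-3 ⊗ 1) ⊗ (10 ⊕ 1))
((-3 ⊗ 1) ⊗ (10 ⊕ 1)) = -1

Expand innermost to outermost. Recall ⊕ takes the minimum of its arguments and ⊗ takes their sum. Working out the expression ((-3 ⊗ 1) ⊗ (10 ⊕ 1)) gives -1.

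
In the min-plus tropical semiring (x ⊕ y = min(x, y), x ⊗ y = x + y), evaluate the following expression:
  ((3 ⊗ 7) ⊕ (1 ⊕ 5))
((3 ⊗ 7) ⊕ (1 ⊕ 5)) = 1

Expand innermost to outermost. Recall ⊕ takes the minimum of its arguments and ⊗ takes their sum. Working out the expression ((3 ⊗ 7) ⊕ (1 ⊕ 5)) gives 1.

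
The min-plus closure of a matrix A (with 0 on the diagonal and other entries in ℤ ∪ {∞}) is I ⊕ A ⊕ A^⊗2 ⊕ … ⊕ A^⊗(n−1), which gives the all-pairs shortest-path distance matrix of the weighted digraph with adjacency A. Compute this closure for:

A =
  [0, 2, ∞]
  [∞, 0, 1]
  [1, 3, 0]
Closure =
  [0, 2, 3]
  [2, 0, 1]
  [1, 3, 0]

This is the Floyd-Warshall all-pairs shortest-path computation. For each intermediate vertex k = 0, 1, …, 2, update dist[i][j] ← min(dist[i][j], dist[i][k] + dist[k][j]). The final matrix gives, for each (i, j), the minimum total weight of any directed path from i to j (possibly empty when i = j).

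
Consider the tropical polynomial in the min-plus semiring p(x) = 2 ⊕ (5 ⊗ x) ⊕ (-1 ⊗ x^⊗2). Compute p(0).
p(0) = -1

A tropical monomial a ⊗ x^⊗i evaluates to a + i · x. Evaluating each term at x = 0:
  Term 0 contributes 2 + 0 · 0 = 2
  Term 1 contributes 5 + 1 · 0 = 5
  Term 2 contributes -1 + 2 · 0 = -1
p(0) = ⊕ of these = min[2, 5, -1] = -1.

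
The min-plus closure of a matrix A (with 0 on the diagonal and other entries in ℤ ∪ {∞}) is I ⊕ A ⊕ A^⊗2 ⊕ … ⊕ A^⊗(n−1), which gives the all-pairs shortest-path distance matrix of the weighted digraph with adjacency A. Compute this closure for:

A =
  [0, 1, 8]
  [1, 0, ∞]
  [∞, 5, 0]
Closure =
  [0, 1, 8]
  [1, 0, 9]
  [6, 5, 0]

This is the Floyd-Warshall all-pairs shortest-path computation. For each intermediate vertex k = 0, 1, …, 2, update dist[i][j] ← min(dist[i][j], dist[i][k] + dist[k][j]). The final matrix gives, for each (i, j), the minimum total weight of any directed path from i to j (possibly empty when i = j).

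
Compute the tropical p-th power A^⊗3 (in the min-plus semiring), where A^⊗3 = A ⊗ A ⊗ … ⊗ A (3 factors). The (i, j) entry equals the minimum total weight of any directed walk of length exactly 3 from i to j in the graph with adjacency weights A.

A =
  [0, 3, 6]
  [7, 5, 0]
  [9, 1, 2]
A^⊗3 =
  [0, 3, 3]
  [7, 3, 1]
  [8, 2, 3]

Each entry (A^⊗3)_ij equals the minimum over all length-3 walks i = v_0 → v_1 → … → v_3 = j of Σ_t A[v_t][v_{t+1}]. For example, for (i, j) = (0, 2) we minimise over 9 possible intermediate vertex sequences; the minimum is 3, attained along the walk 0 → 0 → 1 → 2.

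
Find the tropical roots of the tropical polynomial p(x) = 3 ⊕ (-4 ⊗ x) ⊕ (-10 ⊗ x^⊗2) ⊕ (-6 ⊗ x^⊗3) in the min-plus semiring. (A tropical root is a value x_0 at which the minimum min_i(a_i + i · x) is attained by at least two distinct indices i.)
Roots: {-4, 6, 7}

Each tropical root is a break point of the lower envelope of the lines y = a_i + i · x (there are 4 lines, with slopes 0, 1, ..., 3). Only the lines that attain the minimum somewhere contribute to roots; other lines are dominated. Here the surviving (envelope) indices are i = 3, i = 2, i = 1, i = 0.
Intersections between consecutive envelope lines give the roots: for adjacent envelope indices i < j the intersection is x = (a_i − a_j) / (j − i). Reading off the sorted break points: {-4, 6, 7}.
Verification: at each break x_0, at least two indices attain the minimum of min_i(a_i + i · x_0).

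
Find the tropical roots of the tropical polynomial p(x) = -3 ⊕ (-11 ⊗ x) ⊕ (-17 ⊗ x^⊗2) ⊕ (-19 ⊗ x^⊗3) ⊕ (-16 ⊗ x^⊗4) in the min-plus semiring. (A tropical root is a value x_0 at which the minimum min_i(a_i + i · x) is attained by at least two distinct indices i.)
Roots: {-3, 2, 6, 8}

Each tropical root is a break point of the lower envelope of the lines y = a_i + i · x (there are 5 lines, with slopes 0, 1, ..., 4). Only the lines that attain the minimum somewhere contribute to roots; other lines are dominated. Here the surviving (envelope) indices are i = 4, i = 3, i = 2, i = 1, i = 0.
Intersections between consecutive envelope lines give the roots: for adjacent envelope indices i < j the intersection is x = (a_i − a_j) / (j − i). Reading off the sorted break points: {-3, 2, 6, 8}.
Verification: at each break x_0, at least two indices attain the minimum of min_i(a_i + i · x_0).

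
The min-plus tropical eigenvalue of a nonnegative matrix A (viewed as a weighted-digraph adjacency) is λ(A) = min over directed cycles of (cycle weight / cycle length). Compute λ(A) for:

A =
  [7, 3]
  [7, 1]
λ(A) = 1

Enumerate directed cycles and compute their means (weight / length). Sample:
  cycle 0 → 0: weight = 7, length = 1, mean = 7/1 ≈ 7.000
  cycle 1 → 1: weight = 1, length = 1, mean = 1/1 ≈ 1.000
  cycle 0 → 1 → 0: weight = 10, length = 2, mean = 10/2 ≈ 5.000
  cycle 1 → 0 → 1: weight = 10, length = 2, mean = 10/2 ≈ 5.000
Minimum mean = 1.000, attained e.g. along the cycle 1 → 1 with weight 1 and length 1. So λ(A) = 1/1 = 1.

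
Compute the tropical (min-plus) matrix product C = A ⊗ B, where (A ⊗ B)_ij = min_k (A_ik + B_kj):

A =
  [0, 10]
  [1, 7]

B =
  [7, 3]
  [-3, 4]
A ⊗ B =
  [7, 3]
  [4, 4]

Apply the min-plus product entry-by-entry:
  C[0][0] = min over k of (A[0][0] + B[0][0] = 0 + 7 = 7, A[0][1] + B[1][0] = 10 + -3 = 7) = 7 (attained at k = 0)
  C[0][1] = min over k of (A[0][0] + B[0][1] = 0 + 3 = 3, A[0][1] + B[1][1] = 10 + 4 = 14) = 3 (attained at k = 0)
  C[1][0] = min over k of (A[1][0] + B[0][0] = 1 + 7 = 8, A[1][1] + B[1][0] = 7 + -3 = 4) = 4 (attained at k = 1)
  C[1][1] = min over k of (A[1][0] + B[0][1] = 1 + 3 = 4, A[1][1] + B[1][1] = 7 + 4 = 11) = 4 (attained at k = 0)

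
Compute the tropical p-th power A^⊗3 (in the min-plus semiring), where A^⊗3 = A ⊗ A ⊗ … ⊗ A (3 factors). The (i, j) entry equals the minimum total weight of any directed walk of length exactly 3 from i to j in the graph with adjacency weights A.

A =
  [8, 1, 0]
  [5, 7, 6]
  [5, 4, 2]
A^⊗3 =
  [7, 6, 4]
  [10, 9, 7]
  [9, 8, 6]

Each entry (A^⊗3)_ij equals the minimum over all length-3 walks i = v_0 → v_1 → … → v_3 = j of Σ_t A[v_t][v_{t+1}]. For example, for (i, j) = (0, 2) we minimise over 9 possible intermediate vertex sequences; the minimum is 4, attained along the walk 0 → 2 → 2 → 2.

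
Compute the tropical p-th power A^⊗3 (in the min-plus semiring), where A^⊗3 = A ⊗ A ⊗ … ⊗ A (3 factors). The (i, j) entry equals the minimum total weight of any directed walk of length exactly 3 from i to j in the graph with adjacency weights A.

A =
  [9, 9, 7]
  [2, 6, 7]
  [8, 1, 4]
A^⊗3 =
  [10, 12, 15]
  [10, 10, 13]
  [7, 9, 10]

Each entry (A^⊗3)_ij equals the minimum over all length-3 walks i = v_0 → v_1 → … → v_3 = j of Σ_t A[v_t][v_{t+1}]. For example, for (i, j) = (0, 2) we minimise over 9 possible intermediate vertex sequences; the minimum is 15, attained along the walk 0 → 2 → 1 → 2.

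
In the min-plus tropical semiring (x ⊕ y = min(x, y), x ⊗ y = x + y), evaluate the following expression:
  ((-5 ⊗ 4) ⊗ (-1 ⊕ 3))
((-5 ⊗ 4) ⊗ (-1 ⊕ 3)) = -2

Expand innermost to outermost. Recall ⊕ takes the minimum of its arguments and ⊗ takes their sum. Working out the expression ((-5 ⊗ 4) ⊗ (-1 ⊕ 3)) gives -2.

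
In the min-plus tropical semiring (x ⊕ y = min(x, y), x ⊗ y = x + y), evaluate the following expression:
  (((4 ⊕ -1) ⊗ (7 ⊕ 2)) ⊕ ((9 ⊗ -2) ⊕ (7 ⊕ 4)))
(((4 ⊕ -1) ⊗ (7 ⊕ 2)) ⊕ ((9 ⊗ -2) ⊕ (7 ⊕ 4))) = 1

Expand innermost to outermost. Recall ⊕ takes the minimum of its arguments and ⊗ takes their sum. Working out the expression (((4 ⊕ -1) ⊗ (7 ⊕ 2)) ⊕ ((9 ⊗ -2) ⊕ (7 ⊕ 4))) gives 1.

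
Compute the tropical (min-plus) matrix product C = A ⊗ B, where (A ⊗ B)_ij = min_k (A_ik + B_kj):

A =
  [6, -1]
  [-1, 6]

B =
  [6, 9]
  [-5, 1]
A ⊗ B =
  [-6, 0]
  [1, 7]

Apply the min-plus product entry-by-entry:
  C[0][0] = min over k of (A[0][0] + B[0][0] = 6 + 6 = 12, A[0][1] + B[1][0] = -1 + -5 = -6) = -6 (attained at k = 1)
  C[0][1] = min over k of (A[0][0] + B[0][1] = 6 + 9 = 15, A[0][1] + B[1][1] = -1 + 1 = 0) = 0 (attained at k = 1)
  C[1][0] = min over k of (A[1][0] + B[0][0] = -1 + 6 = 5, A[1][1] + B[1][0] = 6 + -5 = 1) = 1 (attained at k = 1)
  C[1][1] = min over k of (A[1][0] + B[0][1] = -1 + 9 = 8, A[1][1] + B[1][1] = 6 + 1 = 7) = 7 (attained at k = 1)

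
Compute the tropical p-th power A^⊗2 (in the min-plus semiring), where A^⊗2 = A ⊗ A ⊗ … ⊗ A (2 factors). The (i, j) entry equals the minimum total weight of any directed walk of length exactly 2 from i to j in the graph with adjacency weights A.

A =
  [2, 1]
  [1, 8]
A^⊗2 =
  [2, 3]
  [3, 2]

Each entry (A^⊗2)_ij equals the minimum over all length-2 walks i = v_0 → v_1 → … → v_2 = j of Σ_t A[v_t][v_{t+1}]. For example, for (i, j) = (0, 1) we minimise over 2 possible intermediate vertex sequences; the minimum is 3, attained along the walk 0 → 0 → 1.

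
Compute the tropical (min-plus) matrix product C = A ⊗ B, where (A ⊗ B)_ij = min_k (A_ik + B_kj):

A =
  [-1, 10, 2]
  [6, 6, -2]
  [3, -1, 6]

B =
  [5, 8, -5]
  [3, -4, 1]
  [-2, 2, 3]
A ⊗ B =
  [0, 4, -6]
  [-4, 0, 1]
  [2, -5, -2]

Apply the min-plus product entry-by-entry:
  C[0][0] = min over k of (A[0][0] + B[0][0] = -1 + 5 = 4, A[0][1] + B[1][0] = 10 + 3 = 13, A[0][2] + B[2][0] = 2 + -2 = 0) = 0 (attained at k = 2)
  C[0][1] = min over k of (A[0][0] + B[0][1] = -1 + 8 = 7, A[0][1] + B[1][1] = 10 + -4 = 6, A[0][2] + B[2][1] = 2 + 2 = 4) = 4 (attained at k = 2)
  C[0][2] = min over k of (A[0][0] + B[0][2] = -1 + -5 = -6, A[0][1] + B[1][2] = 10 + 1 = 11, A[0][2] + B[2][2] = 2 + 3 = 5) = -6 (attained at k = 0)
  C[1][0] = min over k of (A[1][0] + B[0][0] = 6 + 5 = 11, A[1][1] + B[1][0] = 6 + 3 = 9, A[1][2] + B[2][0] = -2 + -2 = -4) = -4 (attained at k = 2)
  C[1][1] = min over k of (A[1][0] + B[0][1] = 6 + 8 = 14, A[1][1] + B[1][1] = 6 + -4 = 2, A[1][2] + B[2][1] = -2 + 2 = 0) = 0 (attained at k = 2)
  C[1][2] = min over k of (A[1][0] + B[0][2] = 6 + -5 = 1, A[1][1] + B[1][2] = 6 + 1 = 7, A[1][2] + B[2][2] = -2 + 3 = 1) = 1 (attained at k = 0)
  C[2][0] = min over k of (A[2][0] + B[0][0] = 3 + 5 = 8, A[2][1] + B[1][0] = -1 + 3 = 2, A[2][2] + B[2][0] = 6 + -2 = 4) = 2 (attained at k = 1)
  C[2][1] = min over k of (A[2][0] + B[0][1] = 3 + 8 = 11, A[2][1] + B[1][1] = -1 + -4 = -5, A[2][2] + B[2][1] = 6 + 2 = 8) = -5 (attained at k = 1)
  C[2][2] = min over k of (A[2][0] + B[0][2] = 3 + -5 = -2, A[2][1] + B[1][2] = -1 + 1 = 0, A[2][2] + B[2][2] = 6 + 3 = 9) = -2 (attained at k = 0)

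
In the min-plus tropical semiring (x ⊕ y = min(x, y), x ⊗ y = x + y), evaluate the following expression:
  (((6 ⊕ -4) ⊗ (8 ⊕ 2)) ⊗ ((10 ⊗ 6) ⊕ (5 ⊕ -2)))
(((6 ⊕ -4) ⊗ (8 ⊕ 2)) ⊗ ((10 ⊗ 6) ⊕ (5 ⊕ -2))) = -4

Expand innermost to outermost. Recall ⊕ takes the minimum of its arguments and ⊗ takes their sum. Working out the expression (((6 ⊕ -4) ⊗ (8 ⊕ 2)) ⊗ ((10 ⊗ 6) ⊕ (5 ⊕ -2))) gives -4.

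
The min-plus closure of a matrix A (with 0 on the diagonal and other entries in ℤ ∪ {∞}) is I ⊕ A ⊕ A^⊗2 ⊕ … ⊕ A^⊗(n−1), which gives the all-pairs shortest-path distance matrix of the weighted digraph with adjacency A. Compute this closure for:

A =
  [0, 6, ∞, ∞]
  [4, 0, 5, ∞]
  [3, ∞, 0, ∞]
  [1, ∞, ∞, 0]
Closure =
  [0, 6, 11, ∞]
  [4, 0, 5, ∞]
  [3, 9, 0, ∞]
  [1, 7, 12, 0]

This is the Floyd-Warshall all-pairs shortest-path computation. For each intermediate vertex k = 0, 1, …, 3, update dist[i][j] ← min(dist[i][j], dist[i][k] + dist[k][j]). The final matrix gives, for each (i, j), the minimum total weight of any directed path from i to j (possibly empty when i = j).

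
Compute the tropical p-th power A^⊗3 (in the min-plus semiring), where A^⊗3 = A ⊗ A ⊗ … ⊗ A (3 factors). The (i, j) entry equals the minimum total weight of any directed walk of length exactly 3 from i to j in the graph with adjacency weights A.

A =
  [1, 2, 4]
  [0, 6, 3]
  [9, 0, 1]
A^⊗3 =
  [3, 4, 6]
  [2, 3, 5]
  [1, 2, 3]

Each entry (A^⊗3)_ij equals the minimum over all length-3 walks i = v_0 → v_1 → … → v_3 = j of Σ_t A[v_t][v_{t+1}]. For example, for (i, j) = (0, 2) we minimise over 9 possible intermediate vertex sequences; the minimum is 6, attained along the walk 0 → 0 → 0 → 2.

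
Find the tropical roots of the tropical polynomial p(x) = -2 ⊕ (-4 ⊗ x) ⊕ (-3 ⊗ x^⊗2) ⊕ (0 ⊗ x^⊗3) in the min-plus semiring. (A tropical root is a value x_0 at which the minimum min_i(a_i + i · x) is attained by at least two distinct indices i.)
Roots: {-3, -1, 2}

Each tropical root is a break point of the lower envelope of the lines y = a_i + i · x (there are 4 lines, with slopes 0, 1, ..., 3). Only the lines that attain the minimum somewhere contribute to roots; other lines are dominated. Here the surviving (envelope) indices are i = 3, i = 2, i = 1, i = 0.
Intersections between consecutive envelope lines give the roots: for adjacent envelope indices i < j the intersection is x = (a_i − a_j) / (j − i). Reading off the sorted break points: {-3, -1, 2}.
Verification: at each break x_0, at least two indices attain the minimum of min_i(a_i + i · x_0).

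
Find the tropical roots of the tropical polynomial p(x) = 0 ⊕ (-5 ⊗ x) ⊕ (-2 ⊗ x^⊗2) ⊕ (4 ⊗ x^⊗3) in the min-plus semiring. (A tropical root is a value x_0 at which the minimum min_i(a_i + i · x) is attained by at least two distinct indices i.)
Roots: {-6, -3, 5}

Each tropical root is a break point of the lower envelope of the lines y = a_i + i · x (there are 4 lines, with slopes 0, 1, ..., 3). Only the lines that attain the minimum somewhere contribute to roots; other lines are dominated. Here the surviving (envelope) indices are i = 3, i = 2, i = 1, i = 0.
Intersections between consecutive envelope lines give the roots: for adjacent envelope indices i < j the intersection is x = (a_i − a_j) / (j − i). Reading off the sorted break points: {-6, -3, 5}.
Verification: at each break x_0, at least two indices attain the minimum of min_i(a_i + i · x_0).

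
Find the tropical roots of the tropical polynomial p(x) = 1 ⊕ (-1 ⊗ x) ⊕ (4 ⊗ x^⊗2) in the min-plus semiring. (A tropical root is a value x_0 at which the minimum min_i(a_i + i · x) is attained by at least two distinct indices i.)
Roots: {-5, 2}

Each tropical root is a break point of the lower envelope of the lines y = a_i + i · x (there are 3 lines, with slopes 0, 1, ..., 2). Only the lines that attain the minimum somewhere contribute to roots; other lines are dominated. Here the surviving (envelope) indices are i = 2, i = 1, i = 0.
Intersections between consecutive envelope lines give the roots: for adjacent envelope indices i < j the intersection is x = (a_i − a_j) / (j − i). Reading off the sorted break points: {-5, 2}.
Verification: at each break x_0, at least two indices attain the minimum of min_i(a_i + i · x_0).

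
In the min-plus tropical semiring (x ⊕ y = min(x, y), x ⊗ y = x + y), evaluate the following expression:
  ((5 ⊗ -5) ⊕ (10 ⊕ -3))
((5 ⊗ -5) ⊕ (10 ⊕ -3)) = -3

Expand innermost to outermost. Recall ⊕ takes the minimum of its arguments and ⊗ takes their sum. Working out the expression ((5 ⊗ -5) ⊕ (10 ⊕ -3)) gives -3.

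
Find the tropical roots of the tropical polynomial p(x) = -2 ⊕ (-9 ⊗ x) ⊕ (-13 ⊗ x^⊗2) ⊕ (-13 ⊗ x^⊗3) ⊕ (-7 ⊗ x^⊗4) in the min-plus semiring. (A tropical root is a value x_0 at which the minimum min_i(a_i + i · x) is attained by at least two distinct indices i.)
Roots: {-6, 0, 4, 7}

Each tropical root is a break point of the lower envelope of the lines y = a_i + i · x (there are 5 lines, with slopes 0, 1, ..., 4). Only the lines that attain the minimum somewhere contribute to roots; other lines are dominated. Here the surviving (envelope) indices are i = 4, i = 3, i = 2, i = 1, i = 0.
Intersections between consecutive envelope lines give the roots: for adjacent envelope indices i < j the intersection is x = (a_i − a_j) / (j − i). Reading off the sorted break points: {-6, 0, 4, 7}.
Verification: at each break x_0, at least two indices attain the minimum of min_i(a_i + i · x_0).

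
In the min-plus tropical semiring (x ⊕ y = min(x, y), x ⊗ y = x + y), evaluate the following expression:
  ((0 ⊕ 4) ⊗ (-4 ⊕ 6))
((0 ⊕ 4) ⊗ (-4 ⊕ 6)) = -4

Expand innermost to outermost. Recall ⊕ takes the minimum of its arguments and ⊗ takes their sum. Working out the expression ((0 ⊕ 4) ⊗ (-4 ⊕ 6)) gives -4.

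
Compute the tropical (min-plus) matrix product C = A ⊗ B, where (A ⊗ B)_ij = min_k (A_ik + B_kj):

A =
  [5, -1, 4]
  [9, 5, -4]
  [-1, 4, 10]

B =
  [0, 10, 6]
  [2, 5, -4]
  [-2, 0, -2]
A ⊗ B =
  [1, 4, -5]
  [-6, -4, -6]
  [-1, 9, 0]

Apply the min-plus product entry-by-entry:
  C[0][0] = min over k of (A[0][0] + B[0][0] = 5 + 0 = 5, A[0][1] + B[1][0] = -1 + 2 = 1, A[0][2] + B[2][0] = 4 + -2 = 2) = 1 (attained at k = 1)
  C[0][1] = min over k of (A[0][0] + B[0][1] = 5 + 10 = 15, A[0][1] + B[1][1] = -1 + 5 = 4, A[0][2] + B[2][1] = 4 + 0 = 4) = 4 (attained at k = 1)
  C[0][2] = min over k of (A[0][0] + B[0][2] = 5 + 6 = 11, A[0][1] + B[1][2] = -1 + -4 = -5, A[0][2] + B[2][2] = 4 + -2 = 2) = -5 (attained at k = 1)
  C[1][0] = min over k of (A[1][0] + B[0][0] = 9 + 0 = 9, A[1][1] + B[1][0] = 5 + 2 = 7, A[1][2] + B[2][0] = -4 + -2 = -6) = -6 (attained at k = 2)
  C[1][1] = min over k of (A[1][0] + B[0][1] = 9 + 10 = 19, A[1][1] + B[1][1] = 5 + 5 = 10, A[1][2] + B[2][1] = -4 + 0 = -4) = -4 (attained at k = 2)
  C[1][2] = min over k of (A[1][0] + B[0][2] = 9 + 6 = 15, A[1][1] + B[1][2] = 5 + -4 = 1, A[1][2] + B[2][2] = -4 + -2 = -6) = -6 (attained at k = 2)
  C[2][0] = min over k of (A[2][0] + B[0][0] = -1 + 0 = -1, A[2][1] + B[1][0] = 4 + 2 = 6, A[2][2] + B[2][0] = 10 + -2 = 8) = -1 (attained at k = 0)
  C[2][1] = min over k of (A[2][0] + B[0][1] = -1 + 10 = 9, A[2][1] + B[1][1] = 4 + 5 = 9, A[2][2] + B[2][1] = 10 + 0 = 10) = 9 (attained at k = 0)
  C[2][2] = min over k of (A[2][0] + B[0][2] = -1 + 6 = 5, A[2][1] + B[1][2] = 4 + -4 = 0, A[2][2] + B[2][2] = 10 + -2 = 8) = 0 (attained at k = 1)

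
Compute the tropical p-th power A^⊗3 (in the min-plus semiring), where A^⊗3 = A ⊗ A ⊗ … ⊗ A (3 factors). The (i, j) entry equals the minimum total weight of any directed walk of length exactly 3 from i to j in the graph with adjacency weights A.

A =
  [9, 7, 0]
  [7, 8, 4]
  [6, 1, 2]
A^⊗3 =
  [8, 3, 4]
  [12, 7, 8]
  [10, 5, 6]

Each entry (A^⊗3)_ij equals the minimum over all length-3 walks i = v_0 → v_1 → … → v_3 = j of Σ_t A[v_t][v_{t+1}]. For example, for (i, j) = (0, 2) we minimise over 9 possible intermediate vertex sequences; the minimum is 4, attained along the walk 0 → 2 → 2 → 2.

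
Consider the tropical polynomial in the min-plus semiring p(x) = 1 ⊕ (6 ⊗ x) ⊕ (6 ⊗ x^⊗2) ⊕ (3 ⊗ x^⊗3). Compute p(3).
p(3) = 1

A tropical monomial a ⊗ x^⊗i evaluates to a + i · x. Evaluating each term at x = 3:
  Term 0 contributes 1 + 0 · 3 = 1
  Term 1 contributes 6 + 1 · 3 = 9
  Term 2 contributes 6 + 2 · 3 = 12
  Term 3 contributes 3 + 3 · 3 = 12
p(3) = ⊕ of these = min[1, 9, 12, 12] = 1.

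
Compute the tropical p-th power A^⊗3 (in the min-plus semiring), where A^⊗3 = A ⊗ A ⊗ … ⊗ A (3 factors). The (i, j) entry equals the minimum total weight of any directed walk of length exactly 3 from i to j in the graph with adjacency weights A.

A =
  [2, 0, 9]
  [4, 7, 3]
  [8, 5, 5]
A^⊗3 =
  [6, 4, 5]
  [8, 6, 7]
  [11, 9, 11]

Each entry (A^⊗3)_ij equals the minimum over all length-3 walks i = v_0 → v_1 → … → v_3 = j of Σ_t A[v_t][v_{t+1}]. For example, for (i, j) = (0, 2) we minimise over 9 possible intermediate vertex sequences; the minimum is 5, attained along the walk 0 → 0 → 1 → 2.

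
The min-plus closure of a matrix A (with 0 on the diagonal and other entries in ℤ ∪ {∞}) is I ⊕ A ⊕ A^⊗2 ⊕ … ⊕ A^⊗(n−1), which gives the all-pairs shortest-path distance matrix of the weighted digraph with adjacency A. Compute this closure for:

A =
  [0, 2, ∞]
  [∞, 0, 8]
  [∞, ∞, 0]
Closure =
  [0, 2, 10]
  [∞, 0, 8]
  [∞, ∞, 0]

This is the Floyd-Warshall all-pairs shortest-path computation. For each intermediate vertex k = 0, 1, …, 2, update dist[i][j] ← min(dist[i][j], dist[i][k] + dist[k][j]). The final matrix gives, for each (i, j), the minimum total weight of any directed path from i to j (possibly empty when i = j).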